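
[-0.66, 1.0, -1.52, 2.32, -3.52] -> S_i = -0.66*(-1.52)^i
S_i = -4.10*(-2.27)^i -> [-4.1, 9.31, -21.13, 47.96, -108.86]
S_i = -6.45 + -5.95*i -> [-6.45, -12.4, -18.35, -24.3, -30.25]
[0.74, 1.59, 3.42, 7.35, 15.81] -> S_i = 0.74*2.15^i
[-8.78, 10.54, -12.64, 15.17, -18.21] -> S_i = -8.78*(-1.20)^i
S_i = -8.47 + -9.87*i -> [-8.47, -18.34, -28.21, -38.08, -47.95]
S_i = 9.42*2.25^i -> [9.42, 21.2, 47.69, 107.3, 241.42]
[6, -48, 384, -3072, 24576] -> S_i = 6*-8^i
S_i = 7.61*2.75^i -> [7.61, 20.93, 57.55, 158.26, 435.23]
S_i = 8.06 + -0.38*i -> [8.06, 7.68, 7.3, 6.92, 6.54]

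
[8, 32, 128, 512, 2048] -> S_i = 8*4^i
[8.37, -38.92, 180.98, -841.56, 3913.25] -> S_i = 8.37*(-4.65)^i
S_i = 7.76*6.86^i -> [7.76, 53.23, 365.18, 2505.15, 17185.34]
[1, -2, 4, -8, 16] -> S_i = 1*-2^i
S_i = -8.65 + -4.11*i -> [-8.65, -12.76, -16.87, -20.98, -25.09]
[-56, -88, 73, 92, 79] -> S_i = Random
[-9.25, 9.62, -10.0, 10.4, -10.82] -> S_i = -9.25*(-1.04)^i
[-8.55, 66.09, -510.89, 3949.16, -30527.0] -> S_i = -8.55*(-7.73)^i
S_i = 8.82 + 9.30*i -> [8.82, 18.12, 27.42, 36.72, 46.02]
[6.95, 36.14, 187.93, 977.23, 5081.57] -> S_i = 6.95*5.20^i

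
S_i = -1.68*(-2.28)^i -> [-1.68, 3.83, -8.73, 19.91, -45.4]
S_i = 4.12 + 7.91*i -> [4.12, 12.03, 19.94, 27.85, 35.76]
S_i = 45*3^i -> [45, 135, 405, 1215, 3645]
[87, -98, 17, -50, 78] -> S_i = Random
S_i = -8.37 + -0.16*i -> [-8.37, -8.53, -8.69, -8.85, -9.01]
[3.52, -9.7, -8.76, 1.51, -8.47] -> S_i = Random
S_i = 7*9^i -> [7, 63, 567, 5103, 45927]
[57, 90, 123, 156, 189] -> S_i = 57 + 33*i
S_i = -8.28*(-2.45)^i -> [-8.28, 20.29, -49.7, 121.77, -298.33]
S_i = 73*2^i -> [73, 146, 292, 584, 1168]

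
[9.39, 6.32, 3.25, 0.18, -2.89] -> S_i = 9.39 + -3.07*i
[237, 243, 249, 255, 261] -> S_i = 237 + 6*i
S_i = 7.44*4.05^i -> [7.44, 30.13, 122.03, 494.24, 2001.67]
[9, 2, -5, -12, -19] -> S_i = 9 + -7*i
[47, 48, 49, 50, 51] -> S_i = 47 + 1*i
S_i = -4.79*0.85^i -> [-4.79, -4.07, -3.46, -2.94, -2.5]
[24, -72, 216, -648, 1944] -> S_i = 24*-3^i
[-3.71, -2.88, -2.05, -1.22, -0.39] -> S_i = -3.71 + 0.83*i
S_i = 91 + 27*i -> [91, 118, 145, 172, 199]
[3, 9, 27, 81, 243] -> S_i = 3*3^i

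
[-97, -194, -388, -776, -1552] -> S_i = -97*2^i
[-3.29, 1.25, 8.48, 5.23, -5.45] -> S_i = Random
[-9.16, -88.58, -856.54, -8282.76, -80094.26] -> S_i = -9.16*9.67^i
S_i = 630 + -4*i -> [630, 626, 622, 618, 614]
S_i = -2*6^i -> [-2, -12, -72, -432, -2592]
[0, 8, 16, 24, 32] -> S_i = 0 + 8*i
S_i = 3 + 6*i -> [3, 9, 15, 21, 27]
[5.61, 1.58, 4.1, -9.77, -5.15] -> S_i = Random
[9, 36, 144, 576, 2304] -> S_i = 9*4^i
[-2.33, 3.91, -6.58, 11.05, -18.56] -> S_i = -2.33*(-1.68)^i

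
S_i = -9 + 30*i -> [-9, 21, 51, 81, 111]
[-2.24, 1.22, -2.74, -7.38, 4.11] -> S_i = Random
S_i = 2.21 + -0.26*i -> [2.21, 1.95, 1.69, 1.43, 1.17]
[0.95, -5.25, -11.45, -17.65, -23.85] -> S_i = 0.95 + -6.20*i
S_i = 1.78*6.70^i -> [1.78, 11.93, 79.9, 535.36, 3586.9]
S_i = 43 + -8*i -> [43, 35, 27, 19, 11]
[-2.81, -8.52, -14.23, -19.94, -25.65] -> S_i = -2.81 + -5.71*i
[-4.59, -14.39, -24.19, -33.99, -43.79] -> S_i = -4.59 + -9.80*i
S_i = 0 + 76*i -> [0, 76, 152, 228, 304]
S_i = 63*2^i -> [63, 126, 252, 504, 1008]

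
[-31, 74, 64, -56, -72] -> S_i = Random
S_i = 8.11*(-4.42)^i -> [8.11, -35.85, 158.44, -700.31, 3095.35]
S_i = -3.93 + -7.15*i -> [-3.93, -11.08, -18.23, -25.38, -32.53]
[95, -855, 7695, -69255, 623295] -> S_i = 95*-9^i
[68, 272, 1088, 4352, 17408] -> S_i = 68*4^i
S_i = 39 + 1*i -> [39, 40, 41, 42, 43]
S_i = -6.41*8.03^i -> [-6.41, -51.47, -413.32, -3318.98, -26651.41]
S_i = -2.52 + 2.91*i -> [-2.52, 0.39, 3.3, 6.21, 9.12]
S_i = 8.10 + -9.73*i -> [8.1, -1.63, -11.36, -21.09, -30.82]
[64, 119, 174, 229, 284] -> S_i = 64 + 55*i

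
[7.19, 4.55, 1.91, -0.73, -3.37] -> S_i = 7.19 + -2.64*i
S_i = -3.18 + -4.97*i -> [-3.18, -8.15, -13.12, -18.09, -23.06]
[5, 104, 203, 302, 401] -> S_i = 5 + 99*i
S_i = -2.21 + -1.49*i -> [-2.21, -3.7, -5.19, -6.68, -8.17]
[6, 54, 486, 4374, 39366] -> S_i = 6*9^i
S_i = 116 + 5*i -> [116, 121, 126, 131, 136]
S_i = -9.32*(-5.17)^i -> [-9.32, 48.18, -249.11, 1287.92, -6658.53]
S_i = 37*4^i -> [37, 148, 592, 2368, 9472]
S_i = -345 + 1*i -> [-345, -344, -343, -342, -341]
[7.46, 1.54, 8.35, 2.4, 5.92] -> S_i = Random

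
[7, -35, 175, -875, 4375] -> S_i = 7*-5^i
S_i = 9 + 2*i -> [9, 11, 13, 15, 17]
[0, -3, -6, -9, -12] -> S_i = 0 + -3*i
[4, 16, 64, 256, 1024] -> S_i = 4*4^i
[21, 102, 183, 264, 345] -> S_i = 21 + 81*i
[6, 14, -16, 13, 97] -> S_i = Random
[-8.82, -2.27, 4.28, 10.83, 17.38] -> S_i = -8.82 + 6.55*i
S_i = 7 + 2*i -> [7, 9, 11, 13, 15]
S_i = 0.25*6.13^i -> [0.25, 1.53, 9.39, 57.59, 353.01]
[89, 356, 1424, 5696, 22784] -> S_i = 89*4^i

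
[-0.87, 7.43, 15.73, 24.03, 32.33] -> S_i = -0.87 + 8.30*i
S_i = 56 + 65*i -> [56, 121, 186, 251, 316]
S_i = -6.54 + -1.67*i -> [-6.54, -8.21, -9.88, -11.55, -13.22]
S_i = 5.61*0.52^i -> [5.61, 2.92, 1.52, 0.79, 0.41]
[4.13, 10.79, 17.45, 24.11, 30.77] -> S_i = 4.13 + 6.66*i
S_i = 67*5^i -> [67, 335, 1675, 8375, 41875]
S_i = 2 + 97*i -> [2, 99, 196, 293, 390]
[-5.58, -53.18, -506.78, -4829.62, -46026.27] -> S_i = -5.58*9.53^i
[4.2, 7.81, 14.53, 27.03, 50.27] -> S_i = 4.20*1.86^i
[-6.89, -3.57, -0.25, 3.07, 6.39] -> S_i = -6.89 + 3.32*i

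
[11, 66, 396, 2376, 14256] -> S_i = 11*6^i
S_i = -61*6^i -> [-61, -366, -2196, -13176, -79056]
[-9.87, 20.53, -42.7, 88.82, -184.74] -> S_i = -9.87*(-2.08)^i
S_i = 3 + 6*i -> [3, 9, 15, 21, 27]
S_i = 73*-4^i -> [73, -292, 1168, -4672, 18688]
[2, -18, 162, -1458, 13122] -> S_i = 2*-9^i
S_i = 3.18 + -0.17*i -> [3.18, 3.01, 2.84, 2.67, 2.5]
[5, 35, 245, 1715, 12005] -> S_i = 5*7^i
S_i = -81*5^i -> [-81, -405, -2025, -10125, -50625]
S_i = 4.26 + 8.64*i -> [4.26, 12.9, 21.54, 30.18, 38.82]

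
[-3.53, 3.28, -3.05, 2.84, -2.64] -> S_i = -3.53*(-0.93)^i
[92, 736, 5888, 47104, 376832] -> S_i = 92*8^i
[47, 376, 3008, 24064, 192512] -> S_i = 47*8^i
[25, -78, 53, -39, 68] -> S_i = Random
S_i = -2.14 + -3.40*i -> [-2.14, -5.54, -8.94, -12.34, -15.74]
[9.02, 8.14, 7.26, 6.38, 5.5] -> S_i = 9.02 + -0.88*i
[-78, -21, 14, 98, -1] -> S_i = Random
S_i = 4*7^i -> [4, 28, 196, 1372, 9604]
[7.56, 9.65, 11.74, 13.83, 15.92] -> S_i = 7.56 + 2.09*i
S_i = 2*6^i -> [2, 12, 72, 432, 2592]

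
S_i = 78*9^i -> [78, 702, 6318, 56862, 511758]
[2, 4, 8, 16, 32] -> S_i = 2*2^i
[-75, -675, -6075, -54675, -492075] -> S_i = -75*9^i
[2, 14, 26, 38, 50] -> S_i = 2 + 12*i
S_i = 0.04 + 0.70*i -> [0.04, 0.74, 1.44, 2.14, 2.84]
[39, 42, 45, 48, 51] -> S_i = 39 + 3*i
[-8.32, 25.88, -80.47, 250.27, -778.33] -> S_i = -8.32*(-3.11)^i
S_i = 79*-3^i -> [79, -237, 711, -2133, 6399]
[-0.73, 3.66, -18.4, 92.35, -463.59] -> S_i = -0.73*(-5.02)^i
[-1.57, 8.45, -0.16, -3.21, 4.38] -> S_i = Random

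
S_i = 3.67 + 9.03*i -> [3.67, 12.7, 21.73, 30.76, 39.79]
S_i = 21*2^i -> [21, 42, 84, 168, 336]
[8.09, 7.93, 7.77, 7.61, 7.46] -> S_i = 8.09*0.98^i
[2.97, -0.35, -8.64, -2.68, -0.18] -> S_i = Random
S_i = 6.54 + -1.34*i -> [6.54, 5.2, 3.86, 2.52, 1.18]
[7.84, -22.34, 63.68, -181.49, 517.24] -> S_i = 7.84*(-2.85)^i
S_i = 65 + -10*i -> [65, 55, 45, 35, 25]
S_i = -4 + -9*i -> [-4, -13, -22, -31, -40]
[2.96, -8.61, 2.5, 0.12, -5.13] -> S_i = Random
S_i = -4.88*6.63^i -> [-4.88, -32.35, -214.51, -1422.2, -9429.18]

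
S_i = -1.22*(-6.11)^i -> [-1.22, 7.45, -45.55, 278.28, -1700.3]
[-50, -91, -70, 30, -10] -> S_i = Random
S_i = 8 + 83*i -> [8, 91, 174, 257, 340]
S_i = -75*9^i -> [-75, -675, -6075, -54675, -492075]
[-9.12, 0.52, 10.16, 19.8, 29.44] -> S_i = -9.12 + 9.64*i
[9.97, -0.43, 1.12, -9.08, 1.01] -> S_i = Random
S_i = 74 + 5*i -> [74, 79, 84, 89, 94]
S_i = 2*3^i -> [2, 6, 18, 54, 162]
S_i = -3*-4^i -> [-3, 12, -48, 192, -768]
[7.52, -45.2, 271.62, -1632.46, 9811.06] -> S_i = 7.52*(-6.01)^i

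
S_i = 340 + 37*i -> [340, 377, 414, 451, 488]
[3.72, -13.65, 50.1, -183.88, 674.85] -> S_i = 3.72*(-3.67)^i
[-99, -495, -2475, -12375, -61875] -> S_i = -99*5^i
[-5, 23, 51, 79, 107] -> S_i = -5 + 28*i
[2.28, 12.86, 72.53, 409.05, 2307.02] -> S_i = 2.28*5.64^i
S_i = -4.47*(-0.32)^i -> [-4.47, 1.43, -0.46, 0.15, -0.05]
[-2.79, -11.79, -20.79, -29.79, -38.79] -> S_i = -2.79 + -9.00*i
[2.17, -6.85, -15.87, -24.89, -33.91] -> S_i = 2.17 + -9.02*i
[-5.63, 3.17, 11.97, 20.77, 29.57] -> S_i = -5.63 + 8.80*i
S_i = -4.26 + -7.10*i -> [-4.26, -11.36, -18.46, -25.56, -32.66]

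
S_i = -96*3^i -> [-96, -288, -864, -2592, -7776]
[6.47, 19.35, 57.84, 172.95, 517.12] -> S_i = 6.47*2.99^i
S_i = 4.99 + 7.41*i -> [4.99, 12.4, 19.81, 27.22, 34.63]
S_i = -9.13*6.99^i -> [-9.13, -63.82, -446.09, -3118.19, -21796.13]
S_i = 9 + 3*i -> [9, 12, 15, 18, 21]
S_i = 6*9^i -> [6, 54, 486, 4374, 39366]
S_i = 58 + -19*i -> [58, 39, 20, 1, -18]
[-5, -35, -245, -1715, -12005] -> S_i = -5*7^i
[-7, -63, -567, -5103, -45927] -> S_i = -7*9^i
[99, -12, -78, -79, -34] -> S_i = Random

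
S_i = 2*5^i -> [2, 10, 50, 250, 1250]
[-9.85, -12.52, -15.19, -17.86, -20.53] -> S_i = -9.85 + -2.67*i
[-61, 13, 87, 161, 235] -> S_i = -61 + 74*i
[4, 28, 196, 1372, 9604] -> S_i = 4*7^i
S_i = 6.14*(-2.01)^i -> [6.14, -12.34, 24.81, -49.86, 100.22]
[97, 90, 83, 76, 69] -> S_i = 97 + -7*i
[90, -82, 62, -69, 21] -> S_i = Random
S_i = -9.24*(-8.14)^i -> [-9.24, 75.21, -612.24, 4983.62, -40566.69]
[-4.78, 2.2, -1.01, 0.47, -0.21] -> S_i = -4.78*(-0.46)^i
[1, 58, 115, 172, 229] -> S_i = 1 + 57*i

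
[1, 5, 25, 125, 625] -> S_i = 1*5^i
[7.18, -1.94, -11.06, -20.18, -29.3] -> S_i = 7.18 + -9.12*i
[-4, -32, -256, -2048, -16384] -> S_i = -4*8^i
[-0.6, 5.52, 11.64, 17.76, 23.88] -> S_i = -0.60 + 6.12*i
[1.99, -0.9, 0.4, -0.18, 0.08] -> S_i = 1.99*(-0.45)^i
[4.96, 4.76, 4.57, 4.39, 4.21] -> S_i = 4.96*0.96^i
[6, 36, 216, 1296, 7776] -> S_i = 6*6^i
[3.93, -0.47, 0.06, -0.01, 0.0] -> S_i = 3.93*(-0.12)^i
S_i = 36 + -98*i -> [36, -62, -160, -258, -356]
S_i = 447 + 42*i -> [447, 489, 531, 573, 615]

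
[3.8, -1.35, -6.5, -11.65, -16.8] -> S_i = 3.80 + -5.15*i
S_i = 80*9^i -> [80, 720, 6480, 58320, 524880]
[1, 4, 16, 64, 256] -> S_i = 1*4^i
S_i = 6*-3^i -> [6, -18, 54, -162, 486]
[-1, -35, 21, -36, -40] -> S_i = Random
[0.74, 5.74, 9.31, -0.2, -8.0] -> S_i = Random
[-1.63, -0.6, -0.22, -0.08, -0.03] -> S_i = -1.63*0.37^i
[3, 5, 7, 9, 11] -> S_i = 3 + 2*i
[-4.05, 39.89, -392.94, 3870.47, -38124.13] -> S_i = -4.05*(-9.85)^i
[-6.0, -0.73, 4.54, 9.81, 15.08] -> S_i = -6.00 + 5.27*i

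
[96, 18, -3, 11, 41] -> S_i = Random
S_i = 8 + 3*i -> [8, 11, 14, 17, 20]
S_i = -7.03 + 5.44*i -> [-7.03, -1.59, 3.85, 9.29, 14.73]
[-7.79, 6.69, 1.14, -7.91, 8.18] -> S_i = Random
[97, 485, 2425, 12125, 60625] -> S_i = 97*5^i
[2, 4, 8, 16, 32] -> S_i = 2*2^i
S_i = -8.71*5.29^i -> [-8.71, -46.08, -243.74, -1289.39, -6820.89]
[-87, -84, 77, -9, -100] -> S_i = Random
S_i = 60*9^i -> [60, 540, 4860, 43740, 393660]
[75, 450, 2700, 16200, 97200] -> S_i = 75*6^i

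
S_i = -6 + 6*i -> [-6, 0, 6, 12, 18]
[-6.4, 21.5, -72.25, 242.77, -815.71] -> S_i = -6.40*(-3.36)^i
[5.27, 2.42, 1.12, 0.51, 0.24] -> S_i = 5.27*0.46^i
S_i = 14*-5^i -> [14, -70, 350, -1750, 8750]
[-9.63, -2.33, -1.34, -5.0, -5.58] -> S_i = Random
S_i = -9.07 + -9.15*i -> [-9.07, -18.22, -27.37, -36.52, -45.67]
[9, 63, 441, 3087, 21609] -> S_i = 9*7^i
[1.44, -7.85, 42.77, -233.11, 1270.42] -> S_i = 1.44*(-5.45)^i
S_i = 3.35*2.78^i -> [3.35, 9.31, 25.89, 71.97, 200.09]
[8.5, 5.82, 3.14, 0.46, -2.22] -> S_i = 8.50 + -2.68*i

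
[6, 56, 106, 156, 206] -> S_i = 6 + 50*i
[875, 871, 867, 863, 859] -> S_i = 875 + -4*i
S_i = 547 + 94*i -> [547, 641, 735, 829, 923]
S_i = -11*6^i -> [-11, -66, -396, -2376, -14256]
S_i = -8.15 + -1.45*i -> [-8.15, -9.6, -11.05, -12.5, -13.95]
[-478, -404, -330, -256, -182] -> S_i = -478 + 74*i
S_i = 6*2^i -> [6, 12, 24, 48, 96]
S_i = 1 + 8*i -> [1, 9, 17, 25, 33]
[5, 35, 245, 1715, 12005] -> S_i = 5*7^i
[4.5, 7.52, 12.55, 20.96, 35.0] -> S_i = 4.50*1.67^i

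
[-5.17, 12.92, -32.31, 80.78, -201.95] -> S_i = -5.17*(-2.50)^i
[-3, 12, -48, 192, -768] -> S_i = -3*-4^i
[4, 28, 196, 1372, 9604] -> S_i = 4*7^i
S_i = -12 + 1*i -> [-12, -11, -10, -9, -8]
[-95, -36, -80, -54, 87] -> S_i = Random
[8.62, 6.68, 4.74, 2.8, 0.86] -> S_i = 8.62 + -1.94*i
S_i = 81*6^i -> [81, 486, 2916, 17496, 104976]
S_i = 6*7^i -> [6, 42, 294, 2058, 14406]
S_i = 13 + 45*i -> [13, 58, 103, 148, 193]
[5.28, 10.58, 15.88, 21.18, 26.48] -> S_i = 5.28 + 5.30*i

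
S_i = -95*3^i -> [-95, -285, -855, -2565, -7695]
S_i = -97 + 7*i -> [-97, -90, -83, -76, -69]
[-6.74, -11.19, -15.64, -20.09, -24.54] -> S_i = -6.74 + -4.45*i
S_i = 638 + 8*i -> [638, 646, 654, 662, 670]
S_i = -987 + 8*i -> [-987, -979, -971, -963, -955]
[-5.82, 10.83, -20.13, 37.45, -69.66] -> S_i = -5.82*(-1.86)^i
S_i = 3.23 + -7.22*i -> [3.23, -3.99, -11.21, -18.43, -25.65]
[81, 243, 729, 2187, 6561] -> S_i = 81*3^i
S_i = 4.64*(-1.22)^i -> [4.64, -5.66, 6.91, -8.43, 10.28]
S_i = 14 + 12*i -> [14, 26, 38, 50, 62]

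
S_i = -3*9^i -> [-3, -27, -243, -2187, -19683]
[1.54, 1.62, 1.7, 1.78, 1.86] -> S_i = 1.54 + 0.08*i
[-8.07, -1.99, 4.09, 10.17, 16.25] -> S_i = -8.07 + 6.08*i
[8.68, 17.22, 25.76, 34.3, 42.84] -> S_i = 8.68 + 8.54*i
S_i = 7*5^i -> [7, 35, 175, 875, 4375]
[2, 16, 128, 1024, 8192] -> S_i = 2*8^i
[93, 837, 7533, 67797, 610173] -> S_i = 93*9^i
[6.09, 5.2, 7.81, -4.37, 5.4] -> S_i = Random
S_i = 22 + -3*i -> [22, 19, 16, 13, 10]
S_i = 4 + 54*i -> [4, 58, 112, 166, 220]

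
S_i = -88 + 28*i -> [-88, -60, -32, -4, 24]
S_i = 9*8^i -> [9, 72, 576, 4608, 36864]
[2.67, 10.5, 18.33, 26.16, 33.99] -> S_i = 2.67 + 7.83*i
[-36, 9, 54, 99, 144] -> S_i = -36 + 45*i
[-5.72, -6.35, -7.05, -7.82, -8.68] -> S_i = -5.72*1.11^i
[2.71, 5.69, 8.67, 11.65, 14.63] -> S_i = 2.71 + 2.98*i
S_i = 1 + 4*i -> [1, 5, 9, 13, 17]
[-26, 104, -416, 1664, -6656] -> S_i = -26*-4^i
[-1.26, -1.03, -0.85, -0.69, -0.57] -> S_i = -1.26*0.82^i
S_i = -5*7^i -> [-5, -35, -245, -1715, -12005]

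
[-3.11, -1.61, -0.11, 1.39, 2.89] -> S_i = -3.11 + 1.50*i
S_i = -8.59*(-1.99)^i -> [-8.59, 17.09, -34.02, 67.69, -134.71]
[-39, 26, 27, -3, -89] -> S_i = Random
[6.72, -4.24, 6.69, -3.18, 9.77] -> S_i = Random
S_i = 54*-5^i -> [54, -270, 1350, -6750, 33750]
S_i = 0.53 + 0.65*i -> [0.53, 1.18, 1.83, 2.48, 3.13]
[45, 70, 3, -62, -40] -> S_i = Random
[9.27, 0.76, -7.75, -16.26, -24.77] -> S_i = 9.27 + -8.51*i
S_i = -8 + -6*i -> [-8, -14, -20, -26, -32]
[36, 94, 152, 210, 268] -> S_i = 36 + 58*i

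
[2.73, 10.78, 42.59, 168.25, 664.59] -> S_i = 2.73*3.95^i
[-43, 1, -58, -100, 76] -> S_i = Random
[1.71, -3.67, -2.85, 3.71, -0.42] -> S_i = Random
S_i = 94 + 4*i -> [94, 98, 102, 106, 110]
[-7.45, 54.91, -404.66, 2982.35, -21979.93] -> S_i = -7.45*(-7.37)^i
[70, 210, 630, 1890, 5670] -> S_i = 70*3^i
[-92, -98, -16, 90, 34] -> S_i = Random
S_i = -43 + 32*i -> [-43, -11, 21, 53, 85]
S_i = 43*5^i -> [43, 215, 1075, 5375, 26875]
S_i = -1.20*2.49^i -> [-1.2, -2.99, -7.44, -18.53, -46.13]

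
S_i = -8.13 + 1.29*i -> [-8.13, -6.84, -5.55, -4.26, -2.97]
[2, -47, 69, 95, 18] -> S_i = Random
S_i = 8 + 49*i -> [8, 57, 106, 155, 204]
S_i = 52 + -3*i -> [52, 49, 46, 43, 40]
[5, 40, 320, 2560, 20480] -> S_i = 5*8^i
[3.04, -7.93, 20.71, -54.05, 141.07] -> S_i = 3.04*(-2.61)^i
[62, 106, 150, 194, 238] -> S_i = 62 + 44*i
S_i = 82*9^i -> [82, 738, 6642, 59778, 538002]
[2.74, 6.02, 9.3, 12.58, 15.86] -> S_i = 2.74 + 3.28*i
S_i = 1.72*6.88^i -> [1.72, 11.83, 81.42, 560.14, 3853.74]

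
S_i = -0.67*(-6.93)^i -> [-0.67, 4.64, -32.18, 222.98, -1545.28]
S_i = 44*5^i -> [44, 220, 1100, 5500, 27500]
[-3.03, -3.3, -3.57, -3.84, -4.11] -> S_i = -3.03 + -0.27*i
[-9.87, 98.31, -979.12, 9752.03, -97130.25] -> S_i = -9.87*(-9.96)^i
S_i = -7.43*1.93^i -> [-7.43, -14.34, -27.68, -53.41, -103.09]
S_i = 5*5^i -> [5, 25, 125, 625, 3125]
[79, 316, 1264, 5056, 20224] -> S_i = 79*4^i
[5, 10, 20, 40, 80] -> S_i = 5*2^i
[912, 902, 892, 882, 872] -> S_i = 912 + -10*i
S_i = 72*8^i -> [72, 576, 4608, 36864, 294912]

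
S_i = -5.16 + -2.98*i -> [-5.16, -8.14, -11.12, -14.1, -17.08]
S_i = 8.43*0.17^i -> [8.43, 1.43, 0.24, 0.04, 0.01]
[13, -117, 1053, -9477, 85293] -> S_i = 13*-9^i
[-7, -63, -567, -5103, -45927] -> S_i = -7*9^i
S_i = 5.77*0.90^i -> [5.77, 5.19, 4.67, 4.21, 3.79]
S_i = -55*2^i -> [-55, -110, -220, -440, -880]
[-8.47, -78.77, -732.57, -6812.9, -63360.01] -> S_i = -8.47*9.30^i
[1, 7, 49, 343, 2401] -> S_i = 1*7^i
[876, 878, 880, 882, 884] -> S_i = 876 + 2*i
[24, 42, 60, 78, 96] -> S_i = 24 + 18*i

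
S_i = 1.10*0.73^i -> [1.1, 0.8, 0.59, 0.43, 0.31]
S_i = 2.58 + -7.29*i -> [2.58, -4.71, -12.0, -19.29, -26.58]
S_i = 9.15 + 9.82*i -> [9.15, 18.97, 28.79, 38.61, 48.43]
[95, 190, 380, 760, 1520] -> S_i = 95*2^i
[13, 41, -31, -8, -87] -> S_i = Random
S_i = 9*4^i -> [9, 36, 144, 576, 2304]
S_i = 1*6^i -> [1, 6, 36, 216, 1296]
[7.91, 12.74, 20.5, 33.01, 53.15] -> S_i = 7.91*1.61^i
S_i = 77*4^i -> [77, 308, 1232, 4928, 19712]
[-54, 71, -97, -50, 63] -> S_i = Random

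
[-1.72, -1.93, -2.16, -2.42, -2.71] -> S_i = -1.72*1.12^i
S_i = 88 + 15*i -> [88, 103, 118, 133, 148]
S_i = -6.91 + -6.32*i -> [-6.91, -13.23, -19.55, -25.87, -32.19]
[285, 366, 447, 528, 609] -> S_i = 285 + 81*i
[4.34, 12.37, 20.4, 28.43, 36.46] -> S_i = 4.34 + 8.03*i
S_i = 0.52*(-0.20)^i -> [0.52, -0.1, 0.02, -0.0, 0.0]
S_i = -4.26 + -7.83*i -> [-4.26, -12.09, -19.92, -27.75, -35.58]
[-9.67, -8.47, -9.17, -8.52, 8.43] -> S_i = Random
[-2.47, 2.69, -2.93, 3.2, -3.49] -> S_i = -2.47*(-1.09)^i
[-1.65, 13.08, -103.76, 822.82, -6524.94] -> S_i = -1.65*(-7.93)^i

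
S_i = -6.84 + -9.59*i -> [-6.84, -16.43, -26.02, -35.61, -45.2]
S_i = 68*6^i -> [68, 408, 2448, 14688, 88128]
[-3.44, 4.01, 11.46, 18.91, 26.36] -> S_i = -3.44 + 7.45*i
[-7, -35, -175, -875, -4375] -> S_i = -7*5^i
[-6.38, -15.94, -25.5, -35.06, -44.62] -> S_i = -6.38 + -9.56*i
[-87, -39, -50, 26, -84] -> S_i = Random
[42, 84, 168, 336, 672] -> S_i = 42*2^i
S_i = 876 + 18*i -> [876, 894, 912, 930, 948]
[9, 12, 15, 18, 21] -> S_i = 9 + 3*i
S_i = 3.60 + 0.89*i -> [3.6, 4.49, 5.38, 6.27, 7.16]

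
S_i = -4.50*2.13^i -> [-4.5, -9.58, -20.42, -43.49, -92.63]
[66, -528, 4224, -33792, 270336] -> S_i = 66*-8^i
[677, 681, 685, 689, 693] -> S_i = 677 + 4*i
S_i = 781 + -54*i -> [781, 727, 673, 619, 565]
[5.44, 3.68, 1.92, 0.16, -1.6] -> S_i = 5.44 + -1.76*i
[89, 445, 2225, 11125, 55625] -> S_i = 89*5^i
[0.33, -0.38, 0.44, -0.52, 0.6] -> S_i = 0.33*(-1.16)^i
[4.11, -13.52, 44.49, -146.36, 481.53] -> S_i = 4.11*(-3.29)^i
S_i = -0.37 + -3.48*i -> [-0.37, -3.85, -7.33, -10.81, -14.29]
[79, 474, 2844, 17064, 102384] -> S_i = 79*6^i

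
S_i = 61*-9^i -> [61, -549, 4941, -44469, 400221]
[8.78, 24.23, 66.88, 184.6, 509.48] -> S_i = 8.78*2.76^i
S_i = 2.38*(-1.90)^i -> [2.38, -4.52, 8.59, -16.32, 31.02]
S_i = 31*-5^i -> [31, -155, 775, -3875, 19375]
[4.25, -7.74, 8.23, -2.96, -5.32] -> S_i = Random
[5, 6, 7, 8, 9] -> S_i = 5 + 1*i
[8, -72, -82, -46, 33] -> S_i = Random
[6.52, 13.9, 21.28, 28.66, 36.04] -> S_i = 6.52 + 7.38*i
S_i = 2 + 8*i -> [2, 10, 18, 26, 34]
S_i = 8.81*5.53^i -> [8.81, 48.72, 269.42, 1489.88, 8239.04]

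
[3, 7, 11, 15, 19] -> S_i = 3 + 4*i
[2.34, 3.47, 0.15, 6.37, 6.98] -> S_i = Random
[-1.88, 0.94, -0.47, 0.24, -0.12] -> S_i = -1.88*(-0.50)^i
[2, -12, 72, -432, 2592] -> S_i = 2*-6^i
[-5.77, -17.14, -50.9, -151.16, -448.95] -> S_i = -5.77*2.97^i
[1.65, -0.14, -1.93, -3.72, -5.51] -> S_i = 1.65 + -1.79*i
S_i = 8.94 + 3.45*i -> [8.94, 12.39, 15.84, 19.29, 22.74]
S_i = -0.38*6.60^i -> [-0.38, -2.51, -16.55, -109.25, -721.04]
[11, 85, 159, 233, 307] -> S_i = 11 + 74*i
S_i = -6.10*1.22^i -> [-6.1, -7.44, -9.08, -11.08, -13.51]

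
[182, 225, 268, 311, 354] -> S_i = 182 + 43*i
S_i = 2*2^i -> [2, 4, 8, 16, 32]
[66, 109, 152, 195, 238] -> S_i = 66 + 43*i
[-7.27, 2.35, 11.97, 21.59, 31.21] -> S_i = -7.27 + 9.62*i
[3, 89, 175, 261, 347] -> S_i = 3 + 86*i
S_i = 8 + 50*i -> [8, 58, 108, 158, 208]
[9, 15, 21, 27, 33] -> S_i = 9 + 6*i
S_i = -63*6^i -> [-63, -378, -2268, -13608, -81648]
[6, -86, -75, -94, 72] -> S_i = Random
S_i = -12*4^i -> [-12, -48, -192, -768, -3072]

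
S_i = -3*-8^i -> [-3, 24, -192, 1536, -12288]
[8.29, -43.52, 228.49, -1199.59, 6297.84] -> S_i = 8.29*(-5.25)^i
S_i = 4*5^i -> [4, 20, 100, 500, 2500]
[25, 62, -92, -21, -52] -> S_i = Random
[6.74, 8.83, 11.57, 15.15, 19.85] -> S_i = 6.74*1.31^i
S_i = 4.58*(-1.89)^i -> [4.58, -8.66, 16.36, -30.92, 58.44]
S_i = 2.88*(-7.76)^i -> [2.88, -22.35, 173.43, -1345.79, 10443.34]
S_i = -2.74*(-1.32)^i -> [-2.74, 3.62, -4.77, 6.3, -8.32]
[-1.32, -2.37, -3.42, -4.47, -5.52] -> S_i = -1.32 + -1.05*i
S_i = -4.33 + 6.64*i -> [-4.33, 2.31, 8.95, 15.59, 22.23]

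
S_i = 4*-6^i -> [4, -24, 144, -864, 5184]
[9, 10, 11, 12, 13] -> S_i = 9 + 1*i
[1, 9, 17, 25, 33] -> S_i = 1 + 8*i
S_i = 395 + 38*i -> [395, 433, 471, 509, 547]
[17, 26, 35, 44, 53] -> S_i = 17 + 9*i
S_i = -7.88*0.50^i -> [-7.88, -3.94, -1.97, -0.98, -0.49]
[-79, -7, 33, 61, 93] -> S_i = Random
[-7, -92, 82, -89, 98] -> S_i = Random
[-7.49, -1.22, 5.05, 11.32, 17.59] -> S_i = -7.49 + 6.27*i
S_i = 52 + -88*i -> [52, -36, -124, -212, -300]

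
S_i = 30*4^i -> [30, 120, 480, 1920, 7680]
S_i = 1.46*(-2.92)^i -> [1.46, -4.26, 12.45, -36.35, 106.14]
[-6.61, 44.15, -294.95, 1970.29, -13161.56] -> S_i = -6.61*(-6.68)^i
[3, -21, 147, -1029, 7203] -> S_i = 3*-7^i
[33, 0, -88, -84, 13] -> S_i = Random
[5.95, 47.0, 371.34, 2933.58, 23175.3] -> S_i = 5.95*7.90^i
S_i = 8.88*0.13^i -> [8.88, 1.15, 0.15, 0.02, 0.0]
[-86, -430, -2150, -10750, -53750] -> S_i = -86*5^i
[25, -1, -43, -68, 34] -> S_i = Random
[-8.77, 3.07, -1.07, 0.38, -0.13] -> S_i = -8.77*(-0.35)^i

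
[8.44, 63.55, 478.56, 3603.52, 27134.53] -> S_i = 8.44*7.53^i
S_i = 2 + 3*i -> [2, 5, 8, 11, 14]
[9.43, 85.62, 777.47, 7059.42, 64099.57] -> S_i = 9.43*9.08^i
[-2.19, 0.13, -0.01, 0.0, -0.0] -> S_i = -2.19*(-0.06)^i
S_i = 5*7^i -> [5, 35, 245, 1715, 12005]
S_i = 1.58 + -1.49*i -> [1.58, 0.09, -1.4, -2.89, -4.38]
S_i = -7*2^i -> [-7, -14, -28, -56, -112]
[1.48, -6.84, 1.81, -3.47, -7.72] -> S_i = Random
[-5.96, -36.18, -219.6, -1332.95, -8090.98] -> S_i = -5.96*6.07^i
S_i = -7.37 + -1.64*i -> [-7.37, -9.01, -10.65, -12.29, -13.93]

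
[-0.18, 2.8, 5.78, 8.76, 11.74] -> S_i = -0.18 + 2.98*i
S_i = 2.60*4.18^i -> [2.6, 10.87, 45.43, 189.89, 793.74]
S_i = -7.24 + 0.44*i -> [-7.24, -6.8, -6.36, -5.92, -5.48]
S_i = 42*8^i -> [42, 336, 2688, 21504, 172032]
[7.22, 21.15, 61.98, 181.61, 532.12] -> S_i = 7.22*2.93^i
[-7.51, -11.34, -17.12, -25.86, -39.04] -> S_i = -7.51*1.51^i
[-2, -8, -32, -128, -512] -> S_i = -2*4^i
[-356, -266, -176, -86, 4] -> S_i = -356 + 90*i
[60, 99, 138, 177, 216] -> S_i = 60 + 39*i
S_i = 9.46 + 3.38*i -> [9.46, 12.84, 16.22, 19.6, 22.98]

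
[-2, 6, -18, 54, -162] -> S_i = -2*-3^i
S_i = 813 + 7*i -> [813, 820, 827, 834, 841]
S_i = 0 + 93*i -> [0, 93, 186, 279, 372]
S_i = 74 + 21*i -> [74, 95, 116, 137, 158]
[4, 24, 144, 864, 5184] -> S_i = 4*6^i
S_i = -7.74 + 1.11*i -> [-7.74, -6.63, -5.52, -4.41, -3.3]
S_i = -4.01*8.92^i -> [-4.01, -35.77, -319.06, -2846.03, -25386.56]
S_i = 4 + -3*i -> [4, 1, -2, -5, -8]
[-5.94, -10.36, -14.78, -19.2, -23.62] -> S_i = -5.94 + -4.42*i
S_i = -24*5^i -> [-24, -120, -600, -3000, -15000]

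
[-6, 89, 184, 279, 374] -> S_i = -6 + 95*i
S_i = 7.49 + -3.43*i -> [7.49, 4.06, 0.63, -2.8, -6.23]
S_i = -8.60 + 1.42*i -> [-8.6, -7.18, -5.76, -4.34, -2.92]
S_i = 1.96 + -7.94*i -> [1.96, -5.98, -13.92, -21.86, -29.8]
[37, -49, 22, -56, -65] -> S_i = Random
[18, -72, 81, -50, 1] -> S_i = Random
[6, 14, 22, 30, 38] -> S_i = 6 + 8*i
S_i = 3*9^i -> [3, 27, 243, 2187, 19683]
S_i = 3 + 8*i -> [3, 11, 19, 27, 35]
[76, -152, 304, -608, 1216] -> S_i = 76*-2^i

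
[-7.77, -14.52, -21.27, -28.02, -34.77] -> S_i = -7.77 + -6.75*i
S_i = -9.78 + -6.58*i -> [-9.78, -16.36, -22.94, -29.52, -36.1]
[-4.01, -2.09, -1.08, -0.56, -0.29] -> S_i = -4.01*0.52^i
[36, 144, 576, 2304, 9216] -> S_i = 36*4^i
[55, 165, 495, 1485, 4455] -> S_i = 55*3^i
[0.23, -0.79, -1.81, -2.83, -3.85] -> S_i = 0.23 + -1.02*i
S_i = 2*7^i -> [2, 14, 98, 686, 4802]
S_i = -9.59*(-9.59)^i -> [-9.59, 91.97, -881.97, 8458.13, -81113.48]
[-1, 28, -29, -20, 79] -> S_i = Random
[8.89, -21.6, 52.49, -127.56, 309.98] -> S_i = 8.89*(-2.43)^i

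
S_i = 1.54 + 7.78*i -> [1.54, 9.32, 17.1, 24.88, 32.66]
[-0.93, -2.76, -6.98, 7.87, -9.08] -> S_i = Random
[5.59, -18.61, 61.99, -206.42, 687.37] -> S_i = 5.59*(-3.33)^i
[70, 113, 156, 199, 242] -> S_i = 70 + 43*i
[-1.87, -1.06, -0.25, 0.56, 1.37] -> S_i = -1.87 + 0.81*i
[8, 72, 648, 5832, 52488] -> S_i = 8*9^i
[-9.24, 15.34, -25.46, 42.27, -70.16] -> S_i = -9.24*(-1.66)^i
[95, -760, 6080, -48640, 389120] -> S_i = 95*-8^i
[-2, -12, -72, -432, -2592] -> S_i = -2*6^i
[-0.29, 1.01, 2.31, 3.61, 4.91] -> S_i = -0.29 + 1.30*i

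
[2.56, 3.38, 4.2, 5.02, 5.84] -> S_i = 2.56 + 0.82*i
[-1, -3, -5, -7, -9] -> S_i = -1 + -2*i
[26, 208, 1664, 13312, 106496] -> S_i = 26*8^i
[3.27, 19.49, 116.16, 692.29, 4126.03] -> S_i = 3.27*5.96^i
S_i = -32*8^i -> [-32, -256, -2048, -16384, -131072]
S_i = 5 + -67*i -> [5, -62, -129, -196, -263]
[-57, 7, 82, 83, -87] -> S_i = Random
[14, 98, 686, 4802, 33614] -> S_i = 14*7^i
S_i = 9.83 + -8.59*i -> [9.83, 1.24, -7.35, -15.94, -24.53]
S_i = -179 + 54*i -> [-179, -125, -71, -17, 37]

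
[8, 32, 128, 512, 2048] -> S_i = 8*4^i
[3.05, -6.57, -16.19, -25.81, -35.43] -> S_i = 3.05 + -9.62*i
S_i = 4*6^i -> [4, 24, 144, 864, 5184]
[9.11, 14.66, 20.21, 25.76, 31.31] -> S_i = 9.11 + 5.55*i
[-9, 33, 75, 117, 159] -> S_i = -9 + 42*i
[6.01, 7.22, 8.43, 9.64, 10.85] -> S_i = 6.01 + 1.21*i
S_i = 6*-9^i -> [6, -54, 486, -4374, 39366]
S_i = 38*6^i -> [38, 228, 1368, 8208, 49248]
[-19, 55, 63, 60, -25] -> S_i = Random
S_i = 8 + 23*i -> [8, 31, 54, 77, 100]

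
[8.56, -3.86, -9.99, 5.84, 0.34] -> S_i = Random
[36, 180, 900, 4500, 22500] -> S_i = 36*5^i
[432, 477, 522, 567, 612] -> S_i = 432 + 45*i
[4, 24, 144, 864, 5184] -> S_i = 4*6^i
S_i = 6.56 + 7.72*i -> [6.56, 14.28, 22.0, 29.72, 37.44]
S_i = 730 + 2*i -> [730, 732, 734, 736, 738]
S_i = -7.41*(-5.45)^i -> [-7.41, 40.38, -220.1, 1199.52, -6537.39]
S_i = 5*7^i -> [5, 35, 245, 1715, 12005]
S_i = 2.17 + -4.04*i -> [2.17, -1.87, -5.91, -9.95, -13.99]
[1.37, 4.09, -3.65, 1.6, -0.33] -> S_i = Random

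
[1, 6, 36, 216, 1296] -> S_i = 1*6^i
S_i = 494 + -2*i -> [494, 492, 490, 488, 486]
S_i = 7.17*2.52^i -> [7.17, 18.07, 45.53, 114.74, 289.15]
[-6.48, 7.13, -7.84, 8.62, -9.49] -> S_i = -6.48*(-1.10)^i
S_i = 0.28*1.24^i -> [0.28, 0.35, 0.43, 0.53, 0.66]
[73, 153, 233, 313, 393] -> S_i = 73 + 80*i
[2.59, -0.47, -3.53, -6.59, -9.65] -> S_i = 2.59 + -3.06*i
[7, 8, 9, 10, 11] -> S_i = 7 + 1*i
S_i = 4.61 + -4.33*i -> [4.61, 0.28, -4.05, -8.38, -12.71]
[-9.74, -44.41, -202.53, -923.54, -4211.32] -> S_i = -9.74*4.56^i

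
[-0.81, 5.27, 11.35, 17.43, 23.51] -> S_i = -0.81 + 6.08*i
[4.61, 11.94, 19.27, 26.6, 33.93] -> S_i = 4.61 + 7.33*i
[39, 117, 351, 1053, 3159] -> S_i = 39*3^i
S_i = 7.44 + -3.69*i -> [7.44, 3.75, 0.06, -3.63, -7.32]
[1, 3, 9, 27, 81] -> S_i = 1*3^i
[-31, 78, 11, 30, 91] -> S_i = Random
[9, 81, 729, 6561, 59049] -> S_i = 9*9^i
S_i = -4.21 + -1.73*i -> [-4.21, -5.94, -7.67, -9.4, -11.13]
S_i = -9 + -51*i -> [-9, -60, -111, -162, -213]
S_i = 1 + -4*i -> [1, -3, -7, -11, -15]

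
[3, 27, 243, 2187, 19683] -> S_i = 3*9^i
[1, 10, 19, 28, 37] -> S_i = 1 + 9*i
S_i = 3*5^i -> [3, 15, 75, 375, 1875]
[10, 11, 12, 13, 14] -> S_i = 10 + 1*i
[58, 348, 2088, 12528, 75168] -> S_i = 58*6^i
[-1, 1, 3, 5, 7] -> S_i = -1 + 2*i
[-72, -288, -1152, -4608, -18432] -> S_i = -72*4^i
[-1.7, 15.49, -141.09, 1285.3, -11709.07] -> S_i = -1.70*(-9.11)^i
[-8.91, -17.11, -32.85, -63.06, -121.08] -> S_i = -8.91*1.92^i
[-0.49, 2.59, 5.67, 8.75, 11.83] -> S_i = -0.49 + 3.08*i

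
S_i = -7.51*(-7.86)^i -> [-7.51, 59.03, -463.96, 3646.76, -28663.56]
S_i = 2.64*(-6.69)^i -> [2.64, -17.66, 118.16, -790.46, 5288.21]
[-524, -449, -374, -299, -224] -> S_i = -524 + 75*i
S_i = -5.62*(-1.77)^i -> [-5.62, 9.95, -17.61, 31.16, -55.16]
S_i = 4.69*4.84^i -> [4.69, 22.7, 109.87, 531.75, 2573.68]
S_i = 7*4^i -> [7, 28, 112, 448, 1792]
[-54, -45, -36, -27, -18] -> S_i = -54 + 9*i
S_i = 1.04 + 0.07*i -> [1.04, 1.11, 1.18, 1.25, 1.32]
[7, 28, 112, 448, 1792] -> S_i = 7*4^i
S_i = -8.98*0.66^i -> [-8.98, -5.93, -3.91, -2.58, -1.7]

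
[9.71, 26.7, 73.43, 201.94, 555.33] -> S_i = 9.71*2.75^i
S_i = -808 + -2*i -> [-808, -810, -812, -814, -816]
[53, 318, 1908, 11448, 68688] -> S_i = 53*6^i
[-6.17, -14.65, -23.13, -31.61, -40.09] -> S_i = -6.17 + -8.48*i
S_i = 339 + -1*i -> [339, 338, 337, 336, 335]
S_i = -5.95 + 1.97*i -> [-5.95, -3.98, -2.01, -0.04, 1.93]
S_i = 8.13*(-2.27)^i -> [8.13, -18.46, 41.89, -95.1, 215.87]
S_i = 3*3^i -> [3, 9, 27, 81, 243]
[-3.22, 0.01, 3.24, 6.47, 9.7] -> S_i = -3.22 + 3.23*i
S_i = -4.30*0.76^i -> [-4.3, -3.27, -2.48, -1.89, -1.43]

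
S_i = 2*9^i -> [2, 18, 162, 1458, 13122]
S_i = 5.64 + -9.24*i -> [5.64, -3.6, -12.84, -22.08, -31.32]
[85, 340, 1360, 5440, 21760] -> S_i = 85*4^i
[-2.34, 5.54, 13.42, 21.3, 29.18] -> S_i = -2.34 + 7.88*i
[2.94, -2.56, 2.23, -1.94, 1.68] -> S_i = 2.94*(-0.87)^i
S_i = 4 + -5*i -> [4, -1, -6, -11, -16]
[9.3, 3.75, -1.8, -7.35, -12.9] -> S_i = 9.30 + -5.55*i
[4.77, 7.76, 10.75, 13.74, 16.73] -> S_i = 4.77 + 2.99*i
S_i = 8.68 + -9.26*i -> [8.68, -0.58, -9.84, -19.1, -28.36]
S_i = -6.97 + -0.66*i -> [-6.97, -7.63, -8.29, -8.95, -9.61]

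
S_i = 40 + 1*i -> [40, 41, 42, 43, 44]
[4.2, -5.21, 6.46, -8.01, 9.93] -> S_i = 4.20*(-1.24)^i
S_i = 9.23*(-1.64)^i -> [9.23, -15.14, 24.83, -40.71, 66.77]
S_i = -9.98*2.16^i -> [-9.98, -21.56, -46.56, -100.58, -217.24]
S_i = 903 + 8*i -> [903, 911, 919, 927, 935]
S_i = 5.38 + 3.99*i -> [5.38, 9.37, 13.36, 17.35, 21.34]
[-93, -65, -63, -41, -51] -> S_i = Random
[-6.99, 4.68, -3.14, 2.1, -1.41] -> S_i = -6.99*(-0.67)^i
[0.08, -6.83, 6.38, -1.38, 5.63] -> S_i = Random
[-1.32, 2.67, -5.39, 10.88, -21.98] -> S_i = -1.32*(-2.02)^i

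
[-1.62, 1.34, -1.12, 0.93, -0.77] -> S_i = -1.62*(-0.83)^i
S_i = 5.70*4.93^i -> [5.7, 28.1, 138.54, 682.99, 3367.15]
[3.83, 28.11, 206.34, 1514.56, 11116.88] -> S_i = 3.83*7.34^i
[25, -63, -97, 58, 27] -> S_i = Random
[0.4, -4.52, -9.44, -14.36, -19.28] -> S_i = 0.40 + -4.92*i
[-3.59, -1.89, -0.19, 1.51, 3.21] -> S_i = -3.59 + 1.70*i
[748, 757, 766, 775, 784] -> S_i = 748 + 9*i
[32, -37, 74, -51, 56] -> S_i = Random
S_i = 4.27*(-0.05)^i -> [4.27, -0.21, 0.01, -0.0, 0.0]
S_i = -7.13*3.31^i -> [-7.13, -23.6, -78.12, -258.57, -855.86]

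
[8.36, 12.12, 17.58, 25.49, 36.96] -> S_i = 8.36*1.45^i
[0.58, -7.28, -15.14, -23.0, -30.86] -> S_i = 0.58 + -7.86*i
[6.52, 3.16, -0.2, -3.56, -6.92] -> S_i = 6.52 + -3.36*i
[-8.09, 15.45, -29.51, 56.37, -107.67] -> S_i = -8.09*(-1.91)^i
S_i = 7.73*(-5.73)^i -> [7.73, -44.29, 253.8, -1454.26, 8332.93]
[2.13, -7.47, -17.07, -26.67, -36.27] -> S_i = 2.13 + -9.60*i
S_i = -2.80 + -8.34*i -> [-2.8, -11.14, -19.48, -27.82, -36.16]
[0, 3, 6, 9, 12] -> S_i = 0 + 3*i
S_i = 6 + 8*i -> [6, 14, 22, 30, 38]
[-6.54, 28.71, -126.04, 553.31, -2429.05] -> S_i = -6.54*(-4.39)^i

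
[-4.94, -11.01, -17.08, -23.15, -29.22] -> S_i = -4.94 + -6.07*i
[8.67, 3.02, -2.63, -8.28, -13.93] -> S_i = 8.67 + -5.65*i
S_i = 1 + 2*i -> [1, 3, 5, 7, 9]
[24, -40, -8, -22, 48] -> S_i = Random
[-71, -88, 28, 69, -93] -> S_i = Random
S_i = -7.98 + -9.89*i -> [-7.98, -17.87, -27.76, -37.65, -47.54]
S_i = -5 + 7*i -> [-5, 2, 9, 16, 23]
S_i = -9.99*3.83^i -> [-9.99, -38.26, -146.54, -561.26, -2149.61]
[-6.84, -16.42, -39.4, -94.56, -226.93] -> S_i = -6.84*2.40^i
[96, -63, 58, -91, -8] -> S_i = Random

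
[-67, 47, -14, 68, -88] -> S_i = Random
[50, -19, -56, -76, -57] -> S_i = Random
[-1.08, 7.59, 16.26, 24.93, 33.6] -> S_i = -1.08 + 8.67*i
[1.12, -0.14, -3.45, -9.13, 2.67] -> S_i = Random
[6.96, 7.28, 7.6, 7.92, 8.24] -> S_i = 6.96 + 0.32*i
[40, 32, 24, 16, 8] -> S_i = 40 + -8*i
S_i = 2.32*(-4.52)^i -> [2.32, -10.49, 47.4, -214.24, 968.37]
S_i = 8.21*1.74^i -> [8.21, 14.29, 24.86, 43.25, 75.26]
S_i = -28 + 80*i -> [-28, 52, 132, 212, 292]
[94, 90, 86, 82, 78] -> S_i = 94 + -4*i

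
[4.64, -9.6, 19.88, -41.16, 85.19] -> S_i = 4.64*(-2.07)^i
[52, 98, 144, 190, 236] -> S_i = 52 + 46*i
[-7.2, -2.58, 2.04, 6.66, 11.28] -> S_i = -7.20 + 4.62*i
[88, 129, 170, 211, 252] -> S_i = 88 + 41*i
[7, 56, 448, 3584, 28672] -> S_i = 7*8^i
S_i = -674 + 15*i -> [-674, -659, -644, -629, -614]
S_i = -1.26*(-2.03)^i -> [-1.26, 2.56, -5.19, 10.54, -21.4]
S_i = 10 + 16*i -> [10, 26, 42, 58, 74]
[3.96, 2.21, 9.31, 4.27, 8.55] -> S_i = Random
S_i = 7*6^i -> [7, 42, 252, 1512, 9072]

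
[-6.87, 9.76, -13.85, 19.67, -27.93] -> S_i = -6.87*(-1.42)^i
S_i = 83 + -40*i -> [83, 43, 3, -37, -77]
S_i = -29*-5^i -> [-29, 145, -725, 3625, -18125]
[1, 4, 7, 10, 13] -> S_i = 1 + 3*i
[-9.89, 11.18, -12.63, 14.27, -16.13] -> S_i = -9.89*(-1.13)^i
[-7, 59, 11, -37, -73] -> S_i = Random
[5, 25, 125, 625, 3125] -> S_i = 5*5^i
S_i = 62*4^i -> [62, 248, 992, 3968, 15872]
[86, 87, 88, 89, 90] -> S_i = 86 + 1*i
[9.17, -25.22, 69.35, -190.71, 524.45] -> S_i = 9.17*(-2.75)^i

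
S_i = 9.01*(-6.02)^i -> [9.01, -54.24, 326.53, -1965.69, 11833.43]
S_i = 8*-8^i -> [8, -64, 512, -4096, 32768]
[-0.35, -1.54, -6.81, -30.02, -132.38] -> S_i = -0.35*4.41^i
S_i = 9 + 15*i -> [9, 24, 39, 54, 69]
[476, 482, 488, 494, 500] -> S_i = 476 + 6*i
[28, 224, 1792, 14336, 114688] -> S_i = 28*8^i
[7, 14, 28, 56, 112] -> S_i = 7*2^i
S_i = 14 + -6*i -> [14, 8, 2, -4, -10]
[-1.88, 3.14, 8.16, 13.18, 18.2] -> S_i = -1.88 + 5.02*i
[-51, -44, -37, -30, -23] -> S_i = -51 + 7*i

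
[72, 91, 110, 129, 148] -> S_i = 72 + 19*i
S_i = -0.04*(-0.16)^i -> [-0.04, 0.01, -0.0, 0.0, -0.0]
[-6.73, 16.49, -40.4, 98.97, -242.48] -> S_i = -6.73*(-2.45)^i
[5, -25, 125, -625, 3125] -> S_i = 5*-5^i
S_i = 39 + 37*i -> [39, 76, 113, 150, 187]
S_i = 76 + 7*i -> [76, 83, 90, 97, 104]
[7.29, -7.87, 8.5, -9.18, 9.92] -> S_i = 7.29*(-1.08)^i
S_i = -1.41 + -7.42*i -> [-1.41, -8.83, -16.25, -23.67, -31.09]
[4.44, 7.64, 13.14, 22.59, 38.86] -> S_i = 4.44*1.72^i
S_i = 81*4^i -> [81, 324, 1296, 5184, 20736]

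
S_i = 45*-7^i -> [45, -315, 2205, -15435, 108045]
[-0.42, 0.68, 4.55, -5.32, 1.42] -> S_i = Random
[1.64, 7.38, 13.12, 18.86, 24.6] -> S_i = 1.64 + 5.74*i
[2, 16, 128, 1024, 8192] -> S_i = 2*8^i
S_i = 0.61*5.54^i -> [0.61, 3.38, 18.72, 103.72, 574.6]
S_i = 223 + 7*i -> [223, 230, 237, 244, 251]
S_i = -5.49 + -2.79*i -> [-5.49, -8.28, -11.07, -13.86, -16.65]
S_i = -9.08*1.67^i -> [-9.08, -15.16, -25.32, -42.29, -70.62]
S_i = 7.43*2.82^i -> [7.43, 20.95, 59.09, 166.62, 469.88]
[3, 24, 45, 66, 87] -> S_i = 3 + 21*i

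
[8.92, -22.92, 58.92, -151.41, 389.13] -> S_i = 8.92*(-2.57)^i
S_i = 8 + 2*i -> [8, 10, 12, 14, 16]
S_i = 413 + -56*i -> [413, 357, 301, 245, 189]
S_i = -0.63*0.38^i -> [-0.63, -0.24, -0.09, -0.03, -0.01]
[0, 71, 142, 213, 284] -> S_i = 0 + 71*i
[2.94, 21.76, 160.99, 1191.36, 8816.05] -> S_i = 2.94*7.40^i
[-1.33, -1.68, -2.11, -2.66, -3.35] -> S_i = -1.33*1.26^i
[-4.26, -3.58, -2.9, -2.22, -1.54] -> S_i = -4.26 + 0.68*i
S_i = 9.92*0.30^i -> [9.92, 2.98, 0.89, 0.27, 0.08]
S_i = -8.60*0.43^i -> [-8.6, -3.7, -1.59, -0.68, -0.29]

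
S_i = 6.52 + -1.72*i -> [6.52, 4.8, 3.08, 1.36, -0.36]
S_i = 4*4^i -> [4, 16, 64, 256, 1024]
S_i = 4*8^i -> [4, 32, 256, 2048, 16384]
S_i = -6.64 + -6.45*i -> [-6.64, -13.09, -19.54, -25.99, -32.44]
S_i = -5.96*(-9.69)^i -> [-5.96, 57.75, -559.62, 5422.73, -52546.21]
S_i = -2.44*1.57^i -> [-2.44, -3.83, -6.01, -9.44, -14.82]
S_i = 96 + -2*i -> [96, 94, 92, 90, 88]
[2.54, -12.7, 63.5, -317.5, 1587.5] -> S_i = 2.54*(-5.00)^i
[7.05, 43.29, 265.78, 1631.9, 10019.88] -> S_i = 7.05*6.14^i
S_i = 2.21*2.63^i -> [2.21, 5.81, 15.29, 40.2, 105.73]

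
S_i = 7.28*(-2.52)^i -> [7.28, -18.35, 46.23, -116.5, 293.58]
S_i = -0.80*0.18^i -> [-0.8, -0.14, -0.03, -0.0, -0.0]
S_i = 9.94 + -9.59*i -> [9.94, 0.35, -9.24, -18.83, -28.42]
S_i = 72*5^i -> [72, 360, 1800, 9000, 45000]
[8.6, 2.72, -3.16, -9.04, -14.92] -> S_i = 8.60 + -5.88*i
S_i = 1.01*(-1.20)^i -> [1.01, -1.21, 1.45, -1.75, 2.09]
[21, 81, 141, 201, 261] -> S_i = 21 + 60*i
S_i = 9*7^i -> [9, 63, 441, 3087, 21609]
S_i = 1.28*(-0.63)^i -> [1.28, -0.81, 0.51, -0.32, 0.2]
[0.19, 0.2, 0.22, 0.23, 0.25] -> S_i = 0.19*1.07^i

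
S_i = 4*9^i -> [4, 36, 324, 2916, 26244]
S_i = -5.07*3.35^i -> [-5.07, -16.98, -56.9, -190.61, -638.54]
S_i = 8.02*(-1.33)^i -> [8.02, -10.67, 14.19, -18.87, 25.09]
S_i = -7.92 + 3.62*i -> [-7.92, -4.3, -0.68, 2.94, 6.56]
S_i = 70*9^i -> [70, 630, 5670, 51030, 459270]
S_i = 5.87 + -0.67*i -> [5.87, 5.2, 4.53, 3.86, 3.19]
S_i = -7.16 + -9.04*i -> [-7.16, -16.2, -25.24, -34.28, -43.32]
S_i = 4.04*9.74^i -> [4.04, 39.35, 383.27, 3733.0, 36359.44]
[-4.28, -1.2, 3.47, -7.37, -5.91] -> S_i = Random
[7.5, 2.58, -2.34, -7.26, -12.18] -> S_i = 7.50 + -4.92*i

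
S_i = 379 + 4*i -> [379, 383, 387, 391, 395]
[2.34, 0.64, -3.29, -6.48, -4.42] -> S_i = Random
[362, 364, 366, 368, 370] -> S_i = 362 + 2*i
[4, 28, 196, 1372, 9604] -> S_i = 4*7^i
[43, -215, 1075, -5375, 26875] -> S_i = 43*-5^i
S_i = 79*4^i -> [79, 316, 1264, 5056, 20224]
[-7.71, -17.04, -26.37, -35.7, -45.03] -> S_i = -7.71 + -9.33*i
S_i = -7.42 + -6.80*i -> [-7.42, -14.22, -21.02, -27.82, -34.62]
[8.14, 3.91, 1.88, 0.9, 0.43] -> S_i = 8.14*0.48^i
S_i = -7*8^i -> [-7, -56, -448, -3584, -28672]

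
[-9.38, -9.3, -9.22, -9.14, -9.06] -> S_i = -9.38 + 0.08*i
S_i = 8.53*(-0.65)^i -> [8.53, -5.54, 3.6, -2.34, 1.52]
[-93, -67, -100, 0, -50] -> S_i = Random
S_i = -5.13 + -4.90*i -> [-5.13, -10.03, -14.93, -19.83, -24.73]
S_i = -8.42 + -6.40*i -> [-8.42, -14.82, -21.22, -27.62, -34.02]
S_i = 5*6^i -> [5, 30, 180, 1080, 6480]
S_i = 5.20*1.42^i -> [5.2, 7.38, 10.49, 14.89, 21.14]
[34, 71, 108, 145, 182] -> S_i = 34 + 37*i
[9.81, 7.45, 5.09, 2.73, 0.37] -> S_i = 9.81 + -2.36*i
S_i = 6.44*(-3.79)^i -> [6.44, -24.41, 92.5, -350.59, 1328.75]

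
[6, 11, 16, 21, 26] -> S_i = 6 + 5*i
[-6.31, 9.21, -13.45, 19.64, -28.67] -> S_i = -6.31*(-1.46)^i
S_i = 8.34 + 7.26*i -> [8.34, 15.6, 22.86, 30.12, 37.38]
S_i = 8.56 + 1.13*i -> [8.56, 9.69, 10.82, 11.95, 13.08]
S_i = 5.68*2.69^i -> [5.68, 15.28, 41.1, 110.56, 297.41]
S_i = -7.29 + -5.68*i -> [-7.29, -12.97, -18.65, -24.33, -30.01]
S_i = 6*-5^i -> [6, -30, 150, -750, 3750]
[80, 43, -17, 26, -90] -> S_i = Random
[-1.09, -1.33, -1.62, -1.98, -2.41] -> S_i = -1.09*1.22^i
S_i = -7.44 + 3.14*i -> [-7.44, -4.3, -1.16, 1.98, 5.12]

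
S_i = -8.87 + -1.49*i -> [-8.87, -10.36, -11.85, -13.34, -14.83]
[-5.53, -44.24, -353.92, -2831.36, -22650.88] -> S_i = -5.53*8.00^i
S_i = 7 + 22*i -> [7, 29, 51, 73, 95]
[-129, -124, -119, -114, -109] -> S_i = -129 + 5*i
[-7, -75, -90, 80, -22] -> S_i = Random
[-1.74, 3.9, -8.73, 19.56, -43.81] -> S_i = -1.74*(-2.24)^i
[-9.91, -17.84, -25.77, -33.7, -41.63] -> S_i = -9.91 + -7.93*i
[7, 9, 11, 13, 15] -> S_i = 7 + 2*i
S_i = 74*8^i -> [74, 592, 4736, 37888, 303104]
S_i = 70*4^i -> [70, 280, 1120, 4480, 17920]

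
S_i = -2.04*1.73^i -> [-2.04, -3.53, -6.11, -10.56, -18.27]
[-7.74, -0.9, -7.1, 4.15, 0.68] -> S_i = Random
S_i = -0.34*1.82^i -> [-0.34, -0.62, -1.13, -2.05, -3.73]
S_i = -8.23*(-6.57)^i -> [-8.23, 54.07, -355.25, 2333.97, -15334.21]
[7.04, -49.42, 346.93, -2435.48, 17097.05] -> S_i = 7.04*(-7.02)^i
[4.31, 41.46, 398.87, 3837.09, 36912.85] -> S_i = 4.31*9.62^i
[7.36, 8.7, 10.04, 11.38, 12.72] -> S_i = 7.36 + 1.34*i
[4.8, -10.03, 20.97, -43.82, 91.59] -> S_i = 4.80*(-2.09)^i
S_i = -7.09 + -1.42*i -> [-7.09, -8.51, -9.93, -11.35, -12.77]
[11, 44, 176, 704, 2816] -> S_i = 11*4^i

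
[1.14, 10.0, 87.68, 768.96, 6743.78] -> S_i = 1.14*8.77^i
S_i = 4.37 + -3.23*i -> [4.37, 1.14, -2.09, -5.32, -8.55]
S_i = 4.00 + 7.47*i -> [4.0, 11.47, 18.94, 26.41, 33.88]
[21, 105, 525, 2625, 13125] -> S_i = 21*5^i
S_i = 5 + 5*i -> [5, 10, 15, 20, 25]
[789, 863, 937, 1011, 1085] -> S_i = 789 + 74*i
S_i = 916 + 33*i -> [916, 949, 982, 1015, 1048]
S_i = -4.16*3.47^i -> [-4.16, -14.44, -50.09, -173.81, -603.13]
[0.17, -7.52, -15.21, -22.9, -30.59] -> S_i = 0.17 + -7.69*i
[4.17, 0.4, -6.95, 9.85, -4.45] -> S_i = Random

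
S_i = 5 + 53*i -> [5, 58, 111, 164, 217]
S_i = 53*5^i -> [53, 265, 1325, 6625, 33125]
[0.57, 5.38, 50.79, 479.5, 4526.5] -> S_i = 0.57*9.44^i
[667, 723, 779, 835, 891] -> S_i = 667 + 56*i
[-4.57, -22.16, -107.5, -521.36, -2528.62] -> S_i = -4.57*4.85^i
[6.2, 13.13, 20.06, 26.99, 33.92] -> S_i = 6.20 + 6.93*i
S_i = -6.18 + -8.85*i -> [-6.18, -15.03, -23.88, -32.73, -41.58]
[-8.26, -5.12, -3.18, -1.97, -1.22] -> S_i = -8.26*0.62^i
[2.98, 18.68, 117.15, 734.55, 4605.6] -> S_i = 2.98*6.27^i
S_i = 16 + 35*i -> [16, 51, 86, 121, 156]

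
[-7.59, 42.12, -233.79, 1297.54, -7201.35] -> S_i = -7.59*(-5.55)^i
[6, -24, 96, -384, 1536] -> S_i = 6*-4^i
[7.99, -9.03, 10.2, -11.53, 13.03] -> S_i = 7.99*(-1.13)^i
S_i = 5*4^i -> [5, 20, 80, 320, 1280]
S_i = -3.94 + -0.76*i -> [-3.94, -4.7, -5.46, -6.22, -6.98]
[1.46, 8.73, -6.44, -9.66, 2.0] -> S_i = Random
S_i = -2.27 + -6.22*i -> [-2.27, -8.49, -14.71, -20.93, -27.15]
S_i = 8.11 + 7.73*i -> [8.11, 15.84, 23.57, 31.3, 39.03]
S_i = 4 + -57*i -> [4, -53, -110, -167, -224]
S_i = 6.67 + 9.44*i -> [6.67, 16.11, 25.55, 34.99, 44.43]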